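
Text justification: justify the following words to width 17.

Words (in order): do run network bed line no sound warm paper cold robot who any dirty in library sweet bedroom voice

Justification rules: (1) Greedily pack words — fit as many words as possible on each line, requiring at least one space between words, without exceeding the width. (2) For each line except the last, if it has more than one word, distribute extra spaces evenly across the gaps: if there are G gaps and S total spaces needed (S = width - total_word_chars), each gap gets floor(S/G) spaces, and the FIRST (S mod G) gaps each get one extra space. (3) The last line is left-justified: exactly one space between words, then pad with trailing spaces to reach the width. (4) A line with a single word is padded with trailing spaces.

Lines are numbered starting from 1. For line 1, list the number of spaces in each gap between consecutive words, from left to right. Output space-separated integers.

Line 1: ['do', 'run', 'network'] (min_width=14, slack=3)
Line 2: ['bed', 'line', 'no', 'sound'] (min_width=17, slack=0)
Line 3: ['warm', 'paper', 'cold'] (min_width=15, slack=2)
Line 4: ['robot', 'who', 'any'] (min_width=13, slack=4)
Line 5: ['dirty', 'in', 'library'] (min_width=16, slack=1)
Line 6: ['sweet', 'bedroom'] (min_width=13, slack=4)
Line 7: ['voice'] (min_width=5, slack=12)

Answer: 3 2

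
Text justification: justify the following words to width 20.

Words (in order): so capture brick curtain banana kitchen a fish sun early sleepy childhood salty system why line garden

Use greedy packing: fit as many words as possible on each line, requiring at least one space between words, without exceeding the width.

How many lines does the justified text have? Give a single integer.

Line 1: ['so', 'capture', 'brick'] (min_width=16, slack=4)
Line 2: ['curtain', 'banana'] (min_width=14, slack=6)
Line 3: ['kitchen', 'a', 'fish', 'sun'] (min_width=18, slack=2)
Line 4: ['early', 'sleepy'] (min_width=12, slack=8)
Line 5: ['childhood', 'salty'] (min_width=15, slack=5)
Line 6: ['system', 'why', 'line'] (min_width=15, slack=5)
Line 7: ['garden'] (min_width=6, slack=14)
Total lines: 7

Answer: 7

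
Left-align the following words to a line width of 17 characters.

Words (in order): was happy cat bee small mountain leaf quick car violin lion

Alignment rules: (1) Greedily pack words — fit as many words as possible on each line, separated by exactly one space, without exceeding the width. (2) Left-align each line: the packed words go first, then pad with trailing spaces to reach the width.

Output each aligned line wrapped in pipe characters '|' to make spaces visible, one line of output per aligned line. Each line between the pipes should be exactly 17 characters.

Line 1: ['was', 'happy', 'cat', 'bee'] (min_width=17, slack=0)
Line 2: ['small', 'mountain'] (min_width=14, slack=3)
Line 3: ['leaf', 'quick', 'car'] (min_width=14, slack=3)
Line 4: ['violin', 'lion'] (min_width=11, slack=6)

Answer: |was happy cat bee|
|small mountain   |
|leaf quick car   |
|violin lion      |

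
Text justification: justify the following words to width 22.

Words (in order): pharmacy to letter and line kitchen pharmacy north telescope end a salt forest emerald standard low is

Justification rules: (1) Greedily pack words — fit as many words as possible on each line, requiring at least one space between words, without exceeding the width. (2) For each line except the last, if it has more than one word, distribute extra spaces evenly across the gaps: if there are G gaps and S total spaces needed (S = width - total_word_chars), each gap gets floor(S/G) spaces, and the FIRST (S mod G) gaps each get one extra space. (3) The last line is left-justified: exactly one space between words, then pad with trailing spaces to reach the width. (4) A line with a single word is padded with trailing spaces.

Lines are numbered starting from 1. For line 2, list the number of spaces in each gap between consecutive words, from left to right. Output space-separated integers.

Answer: 2 1

Derivation:
Line 1: ['pharmacy', 'to', 'letter', 'and'] (min_width=22, slack=0)
Line 2: ['line', 'kitchen', 'pharmacy'] (min_width=21, slack=1)
Line 3: ['north', 'telescope', 'end', 'a'] (min_width=21, slack=1)
Line 4: ['salt', 'forest', 'emerald'] (min_width=19, slack=3)
Line 5: ['standard', 'low', 'is'] (min_width=15, slack=7)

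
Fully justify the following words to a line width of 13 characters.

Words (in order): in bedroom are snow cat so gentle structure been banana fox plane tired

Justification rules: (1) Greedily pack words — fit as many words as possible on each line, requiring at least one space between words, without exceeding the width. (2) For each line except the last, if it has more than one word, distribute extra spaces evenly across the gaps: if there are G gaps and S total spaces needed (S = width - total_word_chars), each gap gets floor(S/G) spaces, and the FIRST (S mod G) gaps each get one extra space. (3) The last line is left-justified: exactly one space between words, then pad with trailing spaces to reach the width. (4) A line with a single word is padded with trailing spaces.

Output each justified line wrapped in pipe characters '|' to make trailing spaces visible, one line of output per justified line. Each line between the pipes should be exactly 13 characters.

Line 1: ['in', 'bedroom'] (min_width=10, slack=3)
Line 2: ['are', 'snow', 'cat'] (min_width=12, slack=1)
Line 3: ['so', 'gentle'] (min_width=9, slack=4)
Line 4: ['structure'] (min_width=9, slack=4)
Line 5: ['been', 'banana'] (min_width=11, slack=2)
Line 6: ['fox', 'plane'] (min_width=9, slack=4)
Line 7: ['tired'] (min_width=5, slack=8)

Answer: |in    bedroom|
|are  snow cat|
|so     gentle|
|structure    |
|been   banana|
|fox     plane|
|tired        |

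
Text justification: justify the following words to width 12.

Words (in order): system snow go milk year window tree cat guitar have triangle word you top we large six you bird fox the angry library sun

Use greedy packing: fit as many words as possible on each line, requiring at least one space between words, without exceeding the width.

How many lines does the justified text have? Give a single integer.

Line 1: ['system', 'snow'] (min_width=11, slack=1)
Line 2: ['go', 'milk', 'year'] (min_width=12, slack=0)
Line 3: ['window', 'tree'] (min_width=11, slack=1)
Line 4: ['cat', 'guitar'] (min_width=10, slack=2)
Line 5: ['have'] (min_width=4, slack=8)
Line 6: ['triangle'] (min_width=8, slack=4)
Line 7: ['word', 'you', 'top'] (min_width=12, slack=0)
Line 8: ['we', 'large', 'six'] (min_width=12, slack=0)
Line 9: ['you', 'bird', 'fox'] (min_width=12, slack=0)
Line 10: ['the', 'angry'] (min_width=9, slack=3)
Line 11: ['library', 'sun'] (min_width=11, slack=1)
Total lines: 11

Answer: 11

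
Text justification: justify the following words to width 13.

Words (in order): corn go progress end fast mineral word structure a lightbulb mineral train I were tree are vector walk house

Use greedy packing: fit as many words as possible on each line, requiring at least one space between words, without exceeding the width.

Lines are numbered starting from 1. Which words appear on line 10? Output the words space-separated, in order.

Answer: walk house

Derivation:
Line 1: ['corn', 'go'] (min_width=7, slack=6)
Line 2: ['progress', 'end'] (min_width=12, slack=1)
Line 3: ['fast', 'mineral'] (min_width=12, slack=1)
Line 4: ['word'] (min_width=4, slack=9)
Line 5: ['structure', 'a'] (min_width=11, slack=2)
Line 6: ['lightbulb'] (min_width=9, slack=4)
Line 7: ['mineral', 'train'] (min_width=13, slack=0)
Line 8: ['I', 'were', 'tree'] (min_width=11, slack=2)
Line 9: ['are', 'vector'] (min_width=10, slack=3)
Line 10: ['walk', 'house'] (min_width=10, slack=3)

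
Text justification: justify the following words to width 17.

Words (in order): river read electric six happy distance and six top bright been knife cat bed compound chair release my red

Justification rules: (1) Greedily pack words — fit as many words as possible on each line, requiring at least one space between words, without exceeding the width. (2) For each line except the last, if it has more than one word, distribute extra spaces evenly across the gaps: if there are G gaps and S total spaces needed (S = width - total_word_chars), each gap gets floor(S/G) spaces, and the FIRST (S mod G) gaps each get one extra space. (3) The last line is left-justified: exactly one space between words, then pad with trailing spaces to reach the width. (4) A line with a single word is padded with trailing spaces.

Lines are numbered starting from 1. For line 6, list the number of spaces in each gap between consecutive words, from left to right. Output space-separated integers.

Line 1: ['river', 'read'] (min_width=10, slack=7)
Line 2: ['electric', 'six'] (min_width=12, slack=5)
Line 3: ['happy', 'distance'] (min_width=14, slack=3)
Line 4: ['and', 'six', 'top'] (min_width=11, slack=6)
Line 5: ['bright', 'been', 'knife'] (min_width=17, slack=0)
Line 6: ['cat', 'bed', 'compound'] (min_width=16, slack=1)
Line 7: ['chair', 'release', 'my'] (min_width=16, slack=1)
Line 8: ['red'] (min_width=3, slack=14)

Answer: 2 1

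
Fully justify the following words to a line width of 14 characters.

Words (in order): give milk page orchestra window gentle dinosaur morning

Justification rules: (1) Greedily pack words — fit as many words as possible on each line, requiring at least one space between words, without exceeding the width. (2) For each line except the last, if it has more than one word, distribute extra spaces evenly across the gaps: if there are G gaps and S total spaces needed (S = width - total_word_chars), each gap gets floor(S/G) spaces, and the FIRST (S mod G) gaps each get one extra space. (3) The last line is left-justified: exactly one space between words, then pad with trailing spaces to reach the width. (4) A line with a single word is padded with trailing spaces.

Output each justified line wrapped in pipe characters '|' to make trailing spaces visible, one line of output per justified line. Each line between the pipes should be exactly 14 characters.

Answer: |give milk page|
|orchestra     |
|window  gentle|
|dinosaur      |
|morning       |

Derivation:
Line 1: ['give', 'milk', 'page'] (min_width=14, slack=0)
Line 2: ['orchestra'] (min_width=9, slack=5)
Line 3: ['window', 'gentle'] (min_width=13, slack=1)
Line 4: ['dinosaur'] (min_width=8, slack=6)
Line 5: ['morning'] (min_width=7, slack=7)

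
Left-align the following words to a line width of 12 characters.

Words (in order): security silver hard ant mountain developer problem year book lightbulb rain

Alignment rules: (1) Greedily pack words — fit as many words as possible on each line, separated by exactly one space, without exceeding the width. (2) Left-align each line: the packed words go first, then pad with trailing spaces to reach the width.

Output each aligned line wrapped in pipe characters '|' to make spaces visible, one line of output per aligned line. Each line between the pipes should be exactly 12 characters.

Line 1: ['security'] (min_width=8, slack=4)
Line 2: ['silver', 'hard'] (min_width=11, slack=1)
Line 3: ['ant', 'mountain'] (min_width=12, slack=0)
Line 4: ['developer'] (min_width=9, slack=3)
Line 5: ['problem', 'year'] (min_width=12, slack=0)
Line 6: ['book'] (min_width=4, slack=8)
Line 7: ['lightbulb'] (min_width=9, slack=3)
Line 8: ['rain'] (min_width=4, slack=8)

Answer: |security    |
|silver hard |
|ant mountain|
|developer   |
|problem year|
|book        |
|lightbulb   |
|rain        |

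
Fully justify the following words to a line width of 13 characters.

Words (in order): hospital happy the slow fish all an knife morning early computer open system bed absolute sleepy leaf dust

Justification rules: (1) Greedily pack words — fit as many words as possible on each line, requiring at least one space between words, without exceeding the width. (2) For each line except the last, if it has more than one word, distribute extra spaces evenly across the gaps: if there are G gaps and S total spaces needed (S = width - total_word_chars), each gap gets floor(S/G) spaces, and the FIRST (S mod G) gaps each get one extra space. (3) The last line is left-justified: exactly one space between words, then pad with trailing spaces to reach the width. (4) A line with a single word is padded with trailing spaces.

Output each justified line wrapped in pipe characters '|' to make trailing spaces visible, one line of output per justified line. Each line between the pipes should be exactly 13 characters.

Answer: |hospital     |
|happy     the|
|slow fish all|
|an      knife|
|morning early|
|computer open|
|system    bed|
|absolute     |
|sleepy   leaf|
|dust         |

Derivation:
Line 1: ['hospital'] (min_width=8, slack=5)
Line 2: ['happy', 'the'] (min_width=9, slack=4)
Line 3: ['slow', 'fish', 'all'] (min_width=13, slack=0)
Line 4: ['an', 'knife'] (min_width=8, slack=5)
Line 5: ['morning', 'early'] (min_width=13, slack=0)
Line 6: ['computer', 'open'] (min_width=13, slack=0)
Line 7: ['system', 'bed'] (min_width=10, slack=3)
Line 8: ['absolute'] (min_width=8, slack=5)
Line 9: ['sleepy', 'leaf'] (min_width=11, slack=2)
Line 10: ['dust'] (min_width=4, slack=9)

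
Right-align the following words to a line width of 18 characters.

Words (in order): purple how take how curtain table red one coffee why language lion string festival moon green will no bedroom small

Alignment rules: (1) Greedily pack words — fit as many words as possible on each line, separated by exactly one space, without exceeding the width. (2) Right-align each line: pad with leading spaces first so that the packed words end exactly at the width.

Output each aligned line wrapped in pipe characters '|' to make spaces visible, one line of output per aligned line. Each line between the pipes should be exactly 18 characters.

Answer: |   purple how take|
| how curtain table|
|red one coffee why|
|     language lion|
|   string festival|
|moon green will no|
|     bedroom small|

Derivation:
Line 1: ['purple', 'how', 'take'] (min_width=15, slack=3)
Line 2: ['how', 'curtain', 'table'] (min_width=17, slack=1)
Line 3: ['red', 'one', 'coffee', 'why'] (min_width=18, slack=0)
Line 4: ['language', 'lion'] (min_width=13, slack=5)
Line 5: ['string', 'festival'] (min_width=15, slack=3)
Line 6: ['moon', 'green', 'will', 'no'] (min_width=18, slack=0)
Line 7: ['bedroom', 'small'] (min_width=13, slack=5)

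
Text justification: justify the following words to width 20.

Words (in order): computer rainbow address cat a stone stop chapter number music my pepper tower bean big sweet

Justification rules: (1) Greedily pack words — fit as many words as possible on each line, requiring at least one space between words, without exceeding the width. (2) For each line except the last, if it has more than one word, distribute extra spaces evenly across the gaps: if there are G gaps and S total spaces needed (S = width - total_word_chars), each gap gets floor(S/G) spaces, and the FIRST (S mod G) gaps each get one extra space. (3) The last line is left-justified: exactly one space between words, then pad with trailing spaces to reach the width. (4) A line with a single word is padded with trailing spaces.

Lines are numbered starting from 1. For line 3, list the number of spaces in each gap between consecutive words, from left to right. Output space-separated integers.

Answer: 2 1

Derivation:
Line 1: ['computer', 'rainbow'] (min_width=16, slack=4)
Line 2: ['address', 'cat', 'a', 'stone'] (min_width=19, slack=1)
Line 3: ['stop', 'chapter', 'number'] (min_width=19, slack=1)
Line 4: ['music', 'my', 'pepper'] (min_width=15, slack=5)
Line 5: ['tower', 'bean', 'big', 'sweet'] (min_width=20, slack=0)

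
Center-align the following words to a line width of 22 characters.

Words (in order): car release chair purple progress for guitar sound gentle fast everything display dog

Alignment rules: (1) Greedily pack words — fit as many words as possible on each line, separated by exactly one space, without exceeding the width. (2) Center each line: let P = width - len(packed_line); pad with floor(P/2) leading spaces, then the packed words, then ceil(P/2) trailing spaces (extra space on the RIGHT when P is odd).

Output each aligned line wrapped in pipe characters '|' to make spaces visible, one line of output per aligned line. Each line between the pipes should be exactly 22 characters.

Answer: |  car release chair   |
| purple progress for  |
| guitar sound gentle  |
|   fast everything    |
|     display dog      |

Derivation:
Line 1: ['car', 'release', 'chair'] (min_width=17, slack=5)
Line 2: ['purple', 'progress', 'for'] (min_width=19, slack=3)
Line 3: ['guitar', 'sound', 'gentle'] (min_width=19, slack=3)
Line 4: ['fast', 'everything'] (min_width=15, slack=7)
Line 5: ['display', 'dog'] (min_width=11, slack=11)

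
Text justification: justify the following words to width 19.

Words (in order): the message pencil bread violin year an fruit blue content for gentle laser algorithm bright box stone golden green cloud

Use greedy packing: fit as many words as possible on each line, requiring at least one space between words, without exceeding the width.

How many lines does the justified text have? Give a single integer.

Line 1: ['the', 'message', 'pencil'] (min_width=18, slack=1)
Line 2: ['bread', 'violin', 'year'] (min_width=17, slack=2)
Line 3: ['an', 'fruit', 'blue'] (min_width=13, slack=6)
Line 4: ['content', 'for', 'gentle'] (min_width=18, slack=1)
Line 5: ['laser', 'algorithm'] (min_width=15, slack=4)
Line 6: ['bright', 'box', 'stone'] (min_width=16, slack=3)
Line 7: ['golden', 'green', 'cloud'] (min_width=18, slack=1)
Total lines: 7

Answer: 7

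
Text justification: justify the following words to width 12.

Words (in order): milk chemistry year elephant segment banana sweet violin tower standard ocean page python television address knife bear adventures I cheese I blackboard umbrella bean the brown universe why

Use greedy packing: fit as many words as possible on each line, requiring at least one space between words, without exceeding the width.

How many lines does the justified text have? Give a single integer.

Answer: 20

Derivation:
Line 1: ['milk'] (min_width=4, slack=8)
Line 2: ['chemistry'] (min_width=9, slack=3)
Line 3: ['year'] (min_width=4, slack=8)
Line 4: ['elephant'] (min_width=8, slack=4)
Line 5: ['segment'] (min_width=7, slack=5)
Line 6: ['banana', 'sweet'] (min_width=12, slack=0)
Line 7: ['violin', 'tower'] (min_width=12, slack=0)
Line 8: ['standard'] (min_width=8, slack=4)
Line 9: ['ocean', 'page'] (min_width=10, slack=2)
Line 10: ['python'] (min_width=6, slack=6)
Line 11: ['television'] (min_width=10, slack=2)
Line 12: ['address'] (min_width=7, slack=5)
Line 13: ['knife', 'bear'] (min_width=10, slack=2)
Line 14: ['adventures', 'I'] (min_width=12, slack=0)
Line 15: ['cheese', 'I'] (min_width=8, slack=4)
Line 16: ['blackboard'] (min_width=10, slack=2)
Line 17: ['umbrella'] (min_width=8, slack=4)
Line 18: ['bean', 'the'] (min_width=8, slack=4)
Line 19: ['brown'] (min_width=5, slack=7)
Line 20: ['universe', 'why'] (min_width=12, slack=0)
Total lines: 20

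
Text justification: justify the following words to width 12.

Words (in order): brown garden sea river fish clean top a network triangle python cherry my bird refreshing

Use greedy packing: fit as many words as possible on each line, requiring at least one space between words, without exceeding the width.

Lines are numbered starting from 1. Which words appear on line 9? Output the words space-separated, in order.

Answer: bird

Derivation:
Line 1: ['brown', 'garden'] (min_width=12, slack=0)
Line 2: ['sea', 'river'] (min_width=9, slack=3)
Line 3: ['fish', 'clean'] (min_width=10, slack=2)
Line 4: ['top', 'a'] (min_width=5, slack=7)
Line 5: ['network'] (min_width=7, slack=5)
Line 6: ['triangle'] (min_width=8, slack=4)
Line 7: ['python'] (min_width=6, slack=6)
Line 8: ['cherry', 'my'] (min_width=9, slack=3)
Line 9: ['bird'] (min_width=4, slack=8)
Line 10: ['refreshing'] (min_width=10, slack=2)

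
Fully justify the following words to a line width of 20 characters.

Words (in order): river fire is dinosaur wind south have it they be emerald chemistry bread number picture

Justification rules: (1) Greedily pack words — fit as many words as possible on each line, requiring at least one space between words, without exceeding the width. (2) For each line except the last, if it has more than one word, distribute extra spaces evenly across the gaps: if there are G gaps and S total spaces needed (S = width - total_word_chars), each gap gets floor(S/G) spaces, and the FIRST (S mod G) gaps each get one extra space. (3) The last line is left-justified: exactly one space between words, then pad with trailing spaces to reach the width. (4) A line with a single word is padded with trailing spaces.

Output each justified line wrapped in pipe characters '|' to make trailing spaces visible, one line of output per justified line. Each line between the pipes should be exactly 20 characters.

Answer: |river     fire    is|
|dinosaur  wind south|
|have   it   they  be|
|emerald    chemistry|
|bread number picture|

Derivation:
Line 1: ['river', 'fire', 'is'] (min_width=13, slack=7)
Line 2: ['dinosaur', 'wind', 'south'] (min_width=19, slack=1)
Line 3: ['have', 'it', 'they', 'be'] (min_width=15, slack=5)
Line 4: ['emerald', 'chemistry'] (min_width=17, slack=3)
Line 5: ['bread', 'number', 'picture'] (min_width=20, slack=0)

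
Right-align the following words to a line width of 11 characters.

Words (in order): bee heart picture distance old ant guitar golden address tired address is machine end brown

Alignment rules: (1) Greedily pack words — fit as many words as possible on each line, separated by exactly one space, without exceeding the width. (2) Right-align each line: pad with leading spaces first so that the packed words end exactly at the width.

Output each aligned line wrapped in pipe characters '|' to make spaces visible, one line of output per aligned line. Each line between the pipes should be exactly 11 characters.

Line 1: ['bee', 'heart'] (min_width=9, slack=2)
Line 2: ['picture'] (min_width=7, slack=4)
Line 3: ['distance'] (min_width=8, slack=3)
Line 4: ['old', 'ant'] (min_width=7, slack=4)
Line 5: ['guitar'] (min_width=6, slack=5)
Line 6: ['golden'] (min_width=6, slack=5)
Line 7: ['address'] (min_width=7, slack=4)
Line 8: ['tired'] (min_width=5, slack=6)
Line 9: ['address', 'is'] (min_width=10, slack=1)
Line 10: ['machine', 'end'] (min_width=11, slack=0)
Line 11: ['brown'] (min_width=5, slack=6)

Answer: |  bee heart|
|    picture|
|   distance|
|    old ant|
|     guitar|
|     golden|
|    address|
|      tired|
| address is|
|machine end|
|      brown|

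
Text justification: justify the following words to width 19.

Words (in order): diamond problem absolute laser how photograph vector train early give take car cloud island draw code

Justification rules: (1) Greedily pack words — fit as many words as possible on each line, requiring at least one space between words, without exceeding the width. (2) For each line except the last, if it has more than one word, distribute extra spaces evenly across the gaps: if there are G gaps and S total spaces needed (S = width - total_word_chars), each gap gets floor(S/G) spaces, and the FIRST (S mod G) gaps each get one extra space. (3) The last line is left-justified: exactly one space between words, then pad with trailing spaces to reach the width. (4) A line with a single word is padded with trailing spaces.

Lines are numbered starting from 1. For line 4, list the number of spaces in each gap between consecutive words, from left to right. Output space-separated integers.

Answer: 3 2

Derivation:
Line 1: ['diamond', 'problem'] (min_width=15, slack=4)
Line 2: ['absolute', 'laser', 'how'] (min_width=18, slack=1)
Line 3: ['photograph', 'vector'] (min_width=17, slack=2)
Line 4: ['train', 'early', 'give'] (min_width=16, slack=3)
Line 5: ['take', 'car', 'cloud'] (min_width=14, slack=5)
Line 6: ['island', 'draw', 'code'] (min_width=16, slack=3)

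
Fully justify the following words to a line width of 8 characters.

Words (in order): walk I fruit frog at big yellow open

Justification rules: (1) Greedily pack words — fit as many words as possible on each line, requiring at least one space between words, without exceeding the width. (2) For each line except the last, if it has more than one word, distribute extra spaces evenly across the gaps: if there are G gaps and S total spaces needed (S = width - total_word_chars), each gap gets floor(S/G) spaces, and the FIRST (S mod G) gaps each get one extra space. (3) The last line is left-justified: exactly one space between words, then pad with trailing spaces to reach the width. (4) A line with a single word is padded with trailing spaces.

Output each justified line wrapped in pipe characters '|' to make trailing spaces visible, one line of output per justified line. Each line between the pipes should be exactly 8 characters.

Answer: |walk   I|
|fruit   |
|frog  at|
|big     |
|yellow  |
|open    |

Derivation:
Line 1: ['walk', 'I'] (min_width=6, slack=2)
Line 2: ['fruit'] (min_width=5, slack=3)
Line 3: ['frog', 'at'] (min_width=7, slack=1)
Line 4: ['big'] (min_width=3, slack=5)
Line 5: ['yellow'] (min_width=6, slack=2)
Line 6: ['open'] (min_width=4, slack=4)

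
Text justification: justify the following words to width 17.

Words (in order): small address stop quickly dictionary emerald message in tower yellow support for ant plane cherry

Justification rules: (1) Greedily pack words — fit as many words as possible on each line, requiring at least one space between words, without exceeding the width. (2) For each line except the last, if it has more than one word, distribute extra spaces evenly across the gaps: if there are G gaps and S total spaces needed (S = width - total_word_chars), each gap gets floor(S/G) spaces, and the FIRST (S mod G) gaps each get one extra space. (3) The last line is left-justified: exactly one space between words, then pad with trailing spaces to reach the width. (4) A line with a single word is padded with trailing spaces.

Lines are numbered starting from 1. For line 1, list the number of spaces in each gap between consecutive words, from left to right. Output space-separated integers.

Answer: 5

Derivation:
Line 1: ['small', 'address'] (min_width=13, slack=4)
Line 2: ['stop', 'quickly'] (min_width=12, slack=5)
Line 3: ['dictionary'] (min_width=10, slack=7)
Line 4: ['emerald', 'message'] (min_width=15, slack=2)
Line 5: ['in', 'tower', 'yellow'] (min_width=15, slack=2)
Line 6: ['support', 'for', 'ant'] (min_width=15, slack=2)
Line 7: ['plane', 'cherry'] (min_width=12, slack=5)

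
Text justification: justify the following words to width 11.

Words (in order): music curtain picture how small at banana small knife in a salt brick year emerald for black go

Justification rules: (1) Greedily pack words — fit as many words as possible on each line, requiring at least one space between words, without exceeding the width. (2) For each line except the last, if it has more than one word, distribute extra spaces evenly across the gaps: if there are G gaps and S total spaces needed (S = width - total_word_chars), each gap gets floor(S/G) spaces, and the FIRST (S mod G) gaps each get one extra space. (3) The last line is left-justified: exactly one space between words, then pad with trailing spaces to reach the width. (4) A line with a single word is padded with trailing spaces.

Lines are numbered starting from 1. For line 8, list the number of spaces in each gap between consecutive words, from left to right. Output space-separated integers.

Line 1: ['music'] (min_width=5, slack=6)
Line 2: ['curtain'] (min_width=7, slack=4)
Line 3: ['picture', 'how'] (min_width=11, slack=0)
Line 4: ['small', 'at'] (min_width=8, slack=3)
Line 5: ['banana'] (min_width=6, slack=5)
Line 6: ['small', 'knife'] (min_width=11, slack=0)
Line 7: ['in', 'a', 'salt'] (min_width=9, slack=2)
Line 8: ['brick', 'year'] (min_width=10, slack=1)
Line 9: ['emerald', 'for'] (min_width=11, slack=0)
Line 10: ['black', 'go'] (min_width=8, slack=3)

Answer: 2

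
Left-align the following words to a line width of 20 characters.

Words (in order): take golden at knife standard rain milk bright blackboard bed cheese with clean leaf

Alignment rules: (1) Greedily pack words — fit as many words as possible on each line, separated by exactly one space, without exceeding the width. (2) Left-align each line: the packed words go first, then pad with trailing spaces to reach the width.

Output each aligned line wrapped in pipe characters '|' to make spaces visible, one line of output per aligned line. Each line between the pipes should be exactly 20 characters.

Line 1: ['take', 'golden', 'at', 'knife'] (min_width=20, slack=0)
Line 2: ['standard', 'rain', 'milk'] (min_width=18, slack=2)
Line 3: ['bright', 'blackboard'] (min_width=17, slack=3)
Line 4: ['bed', 'cheese', 'with'] (min_width=15, slack=5)
Line 5: ['clean', 'leaf'] (min_width=10, slack=10)

Answer: |take golden at knife|
|standard rain milk  |
|bright blackboard   |
|bed cheese with     |
|clean leaf          |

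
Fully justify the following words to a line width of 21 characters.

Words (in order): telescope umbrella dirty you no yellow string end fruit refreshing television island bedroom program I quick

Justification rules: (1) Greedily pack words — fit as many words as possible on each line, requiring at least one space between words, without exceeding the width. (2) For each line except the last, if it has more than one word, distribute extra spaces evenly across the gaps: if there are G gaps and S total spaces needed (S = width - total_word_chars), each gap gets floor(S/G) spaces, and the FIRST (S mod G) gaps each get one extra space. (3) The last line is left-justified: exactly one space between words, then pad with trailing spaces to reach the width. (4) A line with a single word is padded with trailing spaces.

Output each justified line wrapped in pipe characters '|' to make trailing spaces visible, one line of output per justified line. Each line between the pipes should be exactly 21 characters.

Answer: |telescope    umbrella|
|dirty  you  no yellow|
|string    end   fruit|
|refreshing television|
|island        bedroom|
|program I quick      |

Derivation:
Line 1: ['telescope', 'umbrella'] (min_width=18, slack=3)
Line 2: ['dirty', 'you', 'no', 'yellow'] (min_width=19, slack=2)
Line 3: ['string', 'end', 'fruit'] (min_width=16, slack=5)
Line 4: ['refreshing', 'television'] (min_width=21, slack=0)
Line 5: ['island', 'bedroom'] (min_width=14, slack=7)
Line 6: ['program', 'I', 'quick'] (min_width=15, slack=6)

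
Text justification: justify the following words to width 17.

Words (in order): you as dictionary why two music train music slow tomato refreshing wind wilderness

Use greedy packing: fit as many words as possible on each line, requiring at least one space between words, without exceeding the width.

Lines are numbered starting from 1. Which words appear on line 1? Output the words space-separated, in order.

Answer: you as dictionary

Derivation:
Line 1: ['you', 'as', 'dictionary'] (min_width=17, slack=0)
Line 2: ['why', 'two', 'music'] (min_width=13, slack=4)
Line 3: ['train', 'music', 'slow'] (min_width=16, slack=1)
Line 4: ['tomato', 'refreshing'] (min_width=17, slack=0)
Line 5: ['wind', 'wilderness'] (min_width=15, slack=2)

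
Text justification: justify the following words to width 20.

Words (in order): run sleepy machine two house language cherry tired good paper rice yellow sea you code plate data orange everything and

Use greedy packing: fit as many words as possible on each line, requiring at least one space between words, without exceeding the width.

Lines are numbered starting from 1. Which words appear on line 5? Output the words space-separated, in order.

Answer: sea you code plate

Derivation:
Line 1: ['run', 'sleepy', 'machine'] (min_width=18, slack=2)
Line 2: ['two', 'house', 'language'] (min_width=18, slack=2)
Line 3: ['cherry', 'tired', 'good'] (min_width=17, slack=3)
Line 4: ['paper', 'rice', 'yellow'] (min_width=17, slack=3)
Line 5: ['sea', 'you', 'code', 'plate'] (min_width=18, slack=2)
Line 6: ['data', 'orange'] (min_width=11, slack=9)
Line 7: ['everything', 'and'] (min_width=14, slack=6)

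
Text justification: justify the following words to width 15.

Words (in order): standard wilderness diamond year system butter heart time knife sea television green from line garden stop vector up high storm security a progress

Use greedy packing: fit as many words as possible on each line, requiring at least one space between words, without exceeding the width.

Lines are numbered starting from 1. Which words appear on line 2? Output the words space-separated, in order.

Line 1: ['standard'] (min_width=8, slack=7)
Line 2: ['wilderness'] (min_width=10, slack=5)
Line 3: ['diamond', 'year'] (min_width=12, slack=3)
Line 4: ['system', 'butter'] (min_width=13, slack=2)
Line 5: ['heart', 'time'] (min_width=10, slack=5)
Line 6: ['knife', 'sea'] (min_width=9, slack=6)
Line 7: ['television'] (min_width=10, slack=5)
Line 8: ['green', 'from', 'line'] (min_width=15, slack=0)
Line 9: ['garden', 'stop'] (min_width=11, slack=4)
Line 10: ['vector', 'up', 'high'] (min_width=14, slack=1)
Line 11: ['storm', 'security'] (min_width=14, slack=1)
Line 12: ['a', 'progress'] (min_width=10, slack=5)

Answer: wilderness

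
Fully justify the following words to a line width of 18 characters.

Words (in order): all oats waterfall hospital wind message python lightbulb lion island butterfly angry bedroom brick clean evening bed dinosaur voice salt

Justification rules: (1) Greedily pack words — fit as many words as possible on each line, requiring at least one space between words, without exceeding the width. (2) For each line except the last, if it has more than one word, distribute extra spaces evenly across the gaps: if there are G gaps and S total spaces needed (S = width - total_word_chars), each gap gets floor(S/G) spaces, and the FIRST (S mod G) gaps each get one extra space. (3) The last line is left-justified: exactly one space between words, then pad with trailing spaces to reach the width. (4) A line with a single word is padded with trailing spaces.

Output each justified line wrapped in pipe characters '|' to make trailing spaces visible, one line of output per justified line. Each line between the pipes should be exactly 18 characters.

Line 1: ['all', 'oats', 'waterfall'] (min_width=18, slack=0)
Line 2: ['hospital', 'wind'] (min_width=13, slack=5)
Line 3: ['message', 'python'] (min_width=14, slack=4)
Line 4: ['lightbulb', 'lion'] (min_width=14, slack=4)
Line 5: ['island', 'butterfly'] (min_width=16, slack=2)
Line 6: ['angry', 'bedroom'] (min_width=13, slack=5)
Line 7: ['brick', 'clean'] (min_width=11, slack=7)
Line 8: ['evening', 'bed'] (min_width=11, slack=7)
Line 9: ['dinosaur', 'voice'] (min_width=14, slack=4)
Line 10: ['salt'] (min_width=4, slack=14)

Answer: |all oats waterfall|
|hospital      wind|
|message     python|
|lightbulb     lion|
|island   butterfly|
|angry      bedroom|
|brick        clean|
|evening        bed|
|dinosaur     voice|
|salt              |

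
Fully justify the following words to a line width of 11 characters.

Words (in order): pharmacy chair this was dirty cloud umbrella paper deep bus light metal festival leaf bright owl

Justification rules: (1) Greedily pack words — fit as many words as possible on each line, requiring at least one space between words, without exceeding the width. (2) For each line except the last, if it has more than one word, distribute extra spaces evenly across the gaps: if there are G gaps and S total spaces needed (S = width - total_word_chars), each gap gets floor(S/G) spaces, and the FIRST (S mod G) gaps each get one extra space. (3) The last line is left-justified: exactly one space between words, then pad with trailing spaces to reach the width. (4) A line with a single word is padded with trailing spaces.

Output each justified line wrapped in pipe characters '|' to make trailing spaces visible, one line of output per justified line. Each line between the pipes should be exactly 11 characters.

Answer: |pharmacy   |
|chair  this|
|was   dirty|
|cloud      |
|umbrella   |
|paper  deep|
|bus   light|
|metal      |
|festival   |
|leaf bright|
|owl        |

Derivation:
Line 1: ['pharmacy'] (min_width=8, slack=3)
Line 2: ['chair', 'this'] (min_width=10, slack=1)
Line 3: ['was', 'dirty'] (min_width=9, slack=2)
Line 4: ['cloud'] (min_width=5, slack=6)
Line 5: ['umbrella'] (min_width=8, slack=3)
Line 6: ['paper', 'deep'] (min_width=10, slack=1)
Line 7: ['bus', 'light'] (min_width=9, slack=2)
Line 8: ['metal'] (min_width=5, slack=6)
Line 9: ['festival'] (min_width=8, slack=3)
Line 10: ['leaf', 'bright'] (min_width=11, slack=0)
Line 11: ['owl'] (min_width=3, slack=8)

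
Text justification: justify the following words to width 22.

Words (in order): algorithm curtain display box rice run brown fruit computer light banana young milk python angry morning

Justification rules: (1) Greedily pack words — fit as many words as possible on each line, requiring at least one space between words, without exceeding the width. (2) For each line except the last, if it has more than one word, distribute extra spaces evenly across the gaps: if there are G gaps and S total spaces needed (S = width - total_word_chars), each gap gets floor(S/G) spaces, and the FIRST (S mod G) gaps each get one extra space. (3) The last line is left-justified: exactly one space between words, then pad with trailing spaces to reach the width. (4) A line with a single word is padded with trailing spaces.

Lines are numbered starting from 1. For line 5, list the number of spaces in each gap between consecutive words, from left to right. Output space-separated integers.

Line 1: ['algorithm', 'curtain'] (min_width=17, slack=5)
Line 2: ['display', 'box', 'rice', 'run'] (min_width=20, slack=2)
Line 3: ['brown', 'fruit', 'computer'] (min_width=20, slack=2)
Line 4: ['light', 'banana', 'young'] (min_width=18, slack=4)
Line 5: ['milk', 'python', 'angry'] (min_width=17, slack=5)
Line 6: ['morning'] (min_width=7, slack=15)

Answer: 4 3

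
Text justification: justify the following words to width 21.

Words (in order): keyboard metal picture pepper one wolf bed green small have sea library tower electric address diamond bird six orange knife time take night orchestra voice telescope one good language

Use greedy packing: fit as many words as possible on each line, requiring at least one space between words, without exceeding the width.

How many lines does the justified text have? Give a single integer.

Line 1: ['keyboard', 'metal'] (min_width=14, slack=7)
Line 2: ['picture', 'pepper', 'one'] (min_width=18, slack=3)
Line 3: ['wolf', 'bed', 'green', 'small'] (min_width=20, slack=1)
Line 4: ['have', 'sea', 'library'] (min_width=16, slack=5)
Line 5: ['tower', 'electric'] (min_width=14, slack=7)
Line 6: ['address', 'diamond', 'bird'] (min_width=20, slack=1)
Line 7: ['six', 'orange', 'knife', 'time'] (min_width=21, slack=0)
Line 8: ['take', 'night', 'orchestra'] (min_width=20, slack=1)
Line 9: ['voice', 'telescope', 'one'] (min_width=19, slack=2)
Line 10: ['good', 'language'] (min_width=13, slack=8)
Total lines: 10

Answer: 10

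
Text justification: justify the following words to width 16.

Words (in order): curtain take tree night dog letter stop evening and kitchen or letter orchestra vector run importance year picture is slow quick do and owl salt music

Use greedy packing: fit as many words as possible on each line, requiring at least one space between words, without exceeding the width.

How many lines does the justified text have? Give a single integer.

Line 1: ['curtain', 'take'] (min_width=12, slack=4)
Line 2: ['tree', 'night', 'dog'] (min_width=14, slack=2)
Line 3: ['letter', 'stop'] (min_width=11, slack=5)
Line 4: ['evening', 'and'] (min_width=11, slack=5)
Line 5: ['kitchen', 'or'] (min_width=10, slack=6)
Line 6: ['letter', 'orchestra'] (min_width=16, slack=0)
Line 7: ['vector', 'run'] (min_width=10, slack=6)
Line 8: ['importance', 'year'] (min_width=15, slack=1)
Line 9: ['picture', 'is', 'slow'] (min_width=15, slack=1)
Line 10: ['quick', 'do', 'and', 'owl'] (min_width=16, slack=0)
Line 11: ['salt', 'music'] (min_width=10, slack=6)
Total lines: 11

Answer: 11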